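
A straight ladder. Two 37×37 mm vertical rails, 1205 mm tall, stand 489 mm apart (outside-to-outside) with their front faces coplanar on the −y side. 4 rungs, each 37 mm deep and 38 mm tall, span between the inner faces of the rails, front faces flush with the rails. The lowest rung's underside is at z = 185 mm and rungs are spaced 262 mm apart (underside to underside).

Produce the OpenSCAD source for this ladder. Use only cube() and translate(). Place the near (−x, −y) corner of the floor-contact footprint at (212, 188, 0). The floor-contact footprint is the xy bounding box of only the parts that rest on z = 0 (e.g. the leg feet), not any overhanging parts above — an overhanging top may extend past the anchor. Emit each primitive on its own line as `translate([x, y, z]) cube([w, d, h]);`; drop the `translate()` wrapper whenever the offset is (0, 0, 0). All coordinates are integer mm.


translate([212, 188, 0]) cube([37, 37, 1205]);
translate([664, 188, 0]) cube([37, 37, 1205]);
translate([249, 188, 185]) cube([415, 37, 38]);
translate([249, 188, 447]) cube([415, 37, 38]);
translate([249, 188, 709]) cube([415, 37, 38]);
translate([249, 188, 971]) cube([415, 37, 38]);


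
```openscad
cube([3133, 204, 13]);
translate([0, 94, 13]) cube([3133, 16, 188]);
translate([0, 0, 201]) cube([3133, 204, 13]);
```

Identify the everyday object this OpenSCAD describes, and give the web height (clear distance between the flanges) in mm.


An I-beam. The web height is 188 mm.

Two wide flanges with a thin centred web — an I-beam. Overall 214 mm minus two 13 mm flanges gives a web of 214 − 2·13 = 188 mm.


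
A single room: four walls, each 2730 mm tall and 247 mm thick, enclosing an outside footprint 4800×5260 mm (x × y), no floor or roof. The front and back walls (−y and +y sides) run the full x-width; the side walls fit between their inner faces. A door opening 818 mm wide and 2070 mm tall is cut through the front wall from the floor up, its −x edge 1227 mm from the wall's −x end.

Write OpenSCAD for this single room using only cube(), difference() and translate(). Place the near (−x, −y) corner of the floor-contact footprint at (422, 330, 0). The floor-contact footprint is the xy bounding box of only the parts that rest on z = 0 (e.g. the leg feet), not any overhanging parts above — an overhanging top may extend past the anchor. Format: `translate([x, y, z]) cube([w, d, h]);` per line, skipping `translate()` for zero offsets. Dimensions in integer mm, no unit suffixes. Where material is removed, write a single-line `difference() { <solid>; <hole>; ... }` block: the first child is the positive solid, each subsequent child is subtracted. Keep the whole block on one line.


difference() { translate([422, 330, 0]) cube([4800, 247, 2730]); translate([1649, 330, 0]) cube([818, 247, 2070]); }
translate([422, 5343, 0]) cube([4800, 247, 2730]);
translate([422, 577, 0]) cube([247, 4766, 2730]);
translate([4975, 577, 0]) cube([247, 4766, 2730]);


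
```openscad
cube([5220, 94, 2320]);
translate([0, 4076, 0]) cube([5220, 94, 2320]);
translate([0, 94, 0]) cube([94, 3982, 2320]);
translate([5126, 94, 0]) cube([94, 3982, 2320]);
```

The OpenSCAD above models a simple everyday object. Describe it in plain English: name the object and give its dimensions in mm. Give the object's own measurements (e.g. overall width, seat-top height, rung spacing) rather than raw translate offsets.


The wall frame of a small rectangular building: four walls, each 2320 mm tall and 94 mm thick, enclosing a footprint 5220 mm (x) by 4170 mm (y) outside-to-outside, with no floor or roof. The front and back walls (the −y and +y sides) span the full width; the two side walls fit between them.


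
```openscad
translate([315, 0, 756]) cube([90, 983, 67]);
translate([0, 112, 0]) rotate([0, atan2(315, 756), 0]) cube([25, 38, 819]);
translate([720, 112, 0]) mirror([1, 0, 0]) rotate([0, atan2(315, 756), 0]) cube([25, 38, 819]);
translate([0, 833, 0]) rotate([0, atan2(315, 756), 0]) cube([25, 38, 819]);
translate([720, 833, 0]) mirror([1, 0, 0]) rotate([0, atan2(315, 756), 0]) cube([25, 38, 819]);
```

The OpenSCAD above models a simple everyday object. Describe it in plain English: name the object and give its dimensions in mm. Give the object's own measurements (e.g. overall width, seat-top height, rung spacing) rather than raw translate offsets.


A sawhorse. A 90×983×67 mm beam (x, y, z) sits on two A-frame leg pairs. Each pair is two raked legs of 25×38 mm section (38 mm along y) splaying symmetrically in x. Each leg rises 756 mm vertically over 315 mm of horizontal reach and is 819 mm long along its own axis. Every leg's outer bottom edge rests on the floor and its outer top edge meets a bottom edge of the beam — the left legs (tilting toward +x) meet the beam's −x bottom edge, the right legs (their mirror images, tilting toward −x) meet its +x bottom edge — so the leg tops tuck under the beam, the beam's underside is 756 mm above the floor, and the feet are 720 mm apart outside-to-outside with the beam centred between them. The two leg pairs are set in 112 mm from either end of the beam.


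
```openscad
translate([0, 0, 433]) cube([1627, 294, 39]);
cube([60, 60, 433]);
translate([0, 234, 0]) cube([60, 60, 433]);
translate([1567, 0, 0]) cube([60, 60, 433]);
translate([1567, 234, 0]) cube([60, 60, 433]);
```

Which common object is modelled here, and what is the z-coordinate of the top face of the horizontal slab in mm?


A bench. The seat-top height is 472 mm.

A long slab on four corner posts — a bench. The slab sits at z = 433 with thickness 39, so the top is 433 + 39 = 472 mm.


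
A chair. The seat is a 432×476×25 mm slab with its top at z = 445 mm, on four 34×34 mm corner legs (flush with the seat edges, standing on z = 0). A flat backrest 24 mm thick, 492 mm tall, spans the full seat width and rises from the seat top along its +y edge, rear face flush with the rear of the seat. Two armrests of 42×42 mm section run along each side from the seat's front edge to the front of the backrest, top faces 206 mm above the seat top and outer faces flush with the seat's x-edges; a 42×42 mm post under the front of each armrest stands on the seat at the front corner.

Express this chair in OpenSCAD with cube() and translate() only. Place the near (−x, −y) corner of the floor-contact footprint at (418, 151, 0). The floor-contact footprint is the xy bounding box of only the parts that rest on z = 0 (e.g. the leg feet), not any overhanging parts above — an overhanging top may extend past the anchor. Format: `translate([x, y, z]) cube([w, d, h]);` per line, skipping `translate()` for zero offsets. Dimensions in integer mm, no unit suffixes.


translate([418, 151, 420]) cube([432, 476, 25]);
translate([418, 151, 0]) cube([34, 34, 420]);
translate([816, 151, 0]) cube([34, 34, 420]);
translate([418, 593, 0]) cube([34, 34, 420]);
translate([816, 593, 0]) cube([34, 34, 420]);
translate([418, 603, 445]) cube([432, 24, 492]);
translate([418, 151, 609]) cube([42, 452, 42]);
translate([808, 151, 609]) cube([42, 452, 42]);
translate([418, 151, 445]) cube([42, 42, 164]);
translate([808, 151, 445]) cube([42, 42, 164]);


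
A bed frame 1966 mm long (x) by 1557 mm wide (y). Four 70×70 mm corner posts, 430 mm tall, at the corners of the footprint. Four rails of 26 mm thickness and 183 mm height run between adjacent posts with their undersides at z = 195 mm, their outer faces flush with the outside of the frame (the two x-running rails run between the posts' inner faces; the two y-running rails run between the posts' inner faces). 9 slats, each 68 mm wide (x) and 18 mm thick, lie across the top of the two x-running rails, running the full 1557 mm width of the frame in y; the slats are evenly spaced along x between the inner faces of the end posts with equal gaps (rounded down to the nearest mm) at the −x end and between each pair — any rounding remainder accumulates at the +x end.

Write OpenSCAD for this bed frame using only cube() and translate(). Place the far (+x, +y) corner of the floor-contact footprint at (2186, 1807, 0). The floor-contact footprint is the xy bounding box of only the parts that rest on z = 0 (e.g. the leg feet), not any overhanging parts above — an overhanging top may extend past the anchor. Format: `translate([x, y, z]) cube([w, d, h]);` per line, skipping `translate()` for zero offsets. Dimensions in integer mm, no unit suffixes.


// slat z = rail_z + rail_h = 195 + 183 = 378
// slat gap = ⌊(1826 − 9·68) / 10⌋ = 121
translate([220, 250, 0]) cube([70, 70, 430]);
translate([220, 1737, 0]) cube([70, 70, 430]);
translate([2116, 250, 0]) cube([70, 70, 430]);
translate([2116, 1737, 0]) cube([70, 70, 430]);
translate([290, 250, 195]) cube([1826, 26, 183]);
translate([290, 1781, 195]) cube([1826, 26, 183]);
translate([220, 320, 195]) cube([26, 1417, 183]);
translate([2160, 320, 195]) cube([26, 1417, 183]);
translate([411, 250, 378]) cube([68, 1557, 18]);
translate([600, 250, 378]) cube([68, 1557, 18]);
translate([789, 250, 378]) cube([68, 1557, 18]);
translate([978, 250, 378]) cube([68, 1557, 18]);
translate([1167, 250, 378]) cube([68, 1557, 18]);
translate([1356, 250, 378]) cube([68, 1557, 18]);
translate([1545, 250, 378]) cube([68, 1557, 18]);
translate([1734, 250, 378]) cube([68, 1557, 18]);
translate([1923, 250, 378]) cube([68, 1557, 18]);


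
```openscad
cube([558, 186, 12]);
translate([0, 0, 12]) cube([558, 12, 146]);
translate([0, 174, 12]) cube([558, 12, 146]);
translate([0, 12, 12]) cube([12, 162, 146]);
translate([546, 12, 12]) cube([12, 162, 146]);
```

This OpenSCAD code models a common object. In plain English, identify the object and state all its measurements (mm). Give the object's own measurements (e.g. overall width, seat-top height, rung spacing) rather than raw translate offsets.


An open-topped rectangular box: outside dimensions 558×186×158 mm, with a uniform wall and base thickness of 12 mm. The base is a full 558×186 slab on the floor; four walls sit on top of the base. The front and back walls (the −y and +y sides) span the full width; the two side walls fit between them.


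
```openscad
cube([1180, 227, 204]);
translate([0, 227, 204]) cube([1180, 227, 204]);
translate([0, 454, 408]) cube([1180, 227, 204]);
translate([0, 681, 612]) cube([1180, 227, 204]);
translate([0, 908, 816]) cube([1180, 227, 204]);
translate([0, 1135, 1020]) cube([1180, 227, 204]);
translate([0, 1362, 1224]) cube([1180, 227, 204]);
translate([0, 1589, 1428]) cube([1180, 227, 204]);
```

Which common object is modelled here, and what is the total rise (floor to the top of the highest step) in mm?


A staircase. The total rise is 1632 mm.

8 identical blocks, each offset up and back from the previous — a staircase. Each step is 204 mm tall and there are 8 of them, so the total rise is 8 × 204 = 1632 mm.


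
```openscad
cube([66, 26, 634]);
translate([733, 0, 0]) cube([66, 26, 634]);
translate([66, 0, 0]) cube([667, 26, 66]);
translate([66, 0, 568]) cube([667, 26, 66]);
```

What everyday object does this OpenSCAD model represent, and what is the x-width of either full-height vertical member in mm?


A picture frame. The border width is 66 mm.

Four thin pieces enclosing a rectangular opening — a picture frame. The two full-height stiles are 634 mm tall; the top rail sits at z = 568 and is 66 mm tall, so the border above the opening is 634 − 568 = 66 mm, matching the stile x-width.


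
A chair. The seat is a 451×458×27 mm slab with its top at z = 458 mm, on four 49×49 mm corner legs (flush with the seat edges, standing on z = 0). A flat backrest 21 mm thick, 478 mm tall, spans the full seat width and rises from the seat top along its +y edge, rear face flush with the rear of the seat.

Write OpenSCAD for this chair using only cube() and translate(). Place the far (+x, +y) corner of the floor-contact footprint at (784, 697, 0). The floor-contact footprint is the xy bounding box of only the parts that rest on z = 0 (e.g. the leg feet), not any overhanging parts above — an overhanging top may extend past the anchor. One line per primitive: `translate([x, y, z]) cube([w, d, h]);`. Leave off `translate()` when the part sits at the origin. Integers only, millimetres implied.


translate([333, 239, 431]) cube([451, 458, 27]);
translate([333, 239, 0]) cube([49, 49, 431]);
translate([735, 239, 0]) cube([49, 49, 431]);
translate([333, 648, 0]) cube([49, 49, 431]);
translate([735, 648, 0]) cube([49, 49, 431]);
translate([333, 676, 458]) cube([451, 21, 478]);


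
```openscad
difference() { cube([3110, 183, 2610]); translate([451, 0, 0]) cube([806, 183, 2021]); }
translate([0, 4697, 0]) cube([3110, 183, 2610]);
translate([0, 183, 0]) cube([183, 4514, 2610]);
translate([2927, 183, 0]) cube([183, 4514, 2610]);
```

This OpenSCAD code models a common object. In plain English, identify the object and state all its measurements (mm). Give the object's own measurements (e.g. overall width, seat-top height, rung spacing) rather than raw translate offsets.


A single room: four walls, each 2610 mm tall and 183 mm thick, enclosing an outside footprint 3110×4880 mm (x × y), no floor or roof. The front and back walls (−y and +y sides) run the full x-width; the side walls fit between their inner faces. A door opening 806 mm wide and 2021 mm tall is cut through the front wall from the floor up, its −x edge 451 mm from the wall's −x end.


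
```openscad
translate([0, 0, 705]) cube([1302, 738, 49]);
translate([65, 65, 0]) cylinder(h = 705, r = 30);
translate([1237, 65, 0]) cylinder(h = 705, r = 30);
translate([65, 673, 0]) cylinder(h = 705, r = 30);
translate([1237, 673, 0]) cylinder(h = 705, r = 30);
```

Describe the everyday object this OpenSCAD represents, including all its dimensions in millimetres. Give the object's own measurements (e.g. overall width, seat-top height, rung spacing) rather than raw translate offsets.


A table: top 1302 mm (x) × 738 mm (y), 49 mm thick, upper face at z = 754 mm, on four round legs of 60 mm diameter, each leg's bounding box inset 35 mm from the nearest pair of top edges from z = 0 to the bottom of the top.


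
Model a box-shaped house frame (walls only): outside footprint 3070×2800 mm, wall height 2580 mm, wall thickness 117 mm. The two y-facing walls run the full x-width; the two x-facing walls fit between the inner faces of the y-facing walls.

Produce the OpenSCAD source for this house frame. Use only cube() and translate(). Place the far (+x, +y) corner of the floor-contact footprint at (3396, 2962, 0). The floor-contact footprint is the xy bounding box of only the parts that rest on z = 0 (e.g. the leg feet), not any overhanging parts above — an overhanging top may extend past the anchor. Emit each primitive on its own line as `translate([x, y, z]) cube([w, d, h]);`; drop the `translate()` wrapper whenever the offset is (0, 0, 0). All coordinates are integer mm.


translate([326, 162, 0]) cube([3070, 117, 2580]);
translate([326, 2845, 0]) cube([3070, 117, 2580]);
translate([326, 279, 0]) cube([117, 2566, 2580]);
translate([3279, 279, 0]) cube([117, 2566, 2580]);


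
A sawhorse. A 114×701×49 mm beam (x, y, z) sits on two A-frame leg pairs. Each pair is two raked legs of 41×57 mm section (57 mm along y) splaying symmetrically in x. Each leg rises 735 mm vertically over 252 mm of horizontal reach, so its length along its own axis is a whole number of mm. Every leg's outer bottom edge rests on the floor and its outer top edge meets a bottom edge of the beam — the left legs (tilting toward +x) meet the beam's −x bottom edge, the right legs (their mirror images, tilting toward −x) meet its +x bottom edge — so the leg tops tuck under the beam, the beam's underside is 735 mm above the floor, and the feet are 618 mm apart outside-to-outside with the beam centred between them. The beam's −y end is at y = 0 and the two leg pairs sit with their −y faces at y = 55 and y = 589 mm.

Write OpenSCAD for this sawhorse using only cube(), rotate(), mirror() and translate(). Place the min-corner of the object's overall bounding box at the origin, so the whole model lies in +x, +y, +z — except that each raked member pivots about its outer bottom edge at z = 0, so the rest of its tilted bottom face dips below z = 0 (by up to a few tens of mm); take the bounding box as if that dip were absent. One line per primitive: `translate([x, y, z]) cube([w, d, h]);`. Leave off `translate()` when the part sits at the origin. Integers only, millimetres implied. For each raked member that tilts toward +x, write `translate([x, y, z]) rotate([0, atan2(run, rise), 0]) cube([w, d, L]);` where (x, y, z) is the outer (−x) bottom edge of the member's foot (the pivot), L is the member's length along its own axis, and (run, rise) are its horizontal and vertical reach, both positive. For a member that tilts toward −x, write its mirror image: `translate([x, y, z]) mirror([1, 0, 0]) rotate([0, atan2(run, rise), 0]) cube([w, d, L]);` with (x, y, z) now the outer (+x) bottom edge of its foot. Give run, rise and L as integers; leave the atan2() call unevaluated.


translate([252, 0, 735]) cube([114, 701, 49]);
translate([0, 55, 0]) rotate([0, atan2(252, 735), 0]) cube([41, 57, 777]);
translate([618, 55, 0]) mirror([1, 0, 0]) rotate([0, atan2(252, 735), 0]) cube([41, 57, 777]);
translate([0, 589, 0]) rotate([0, atan2(252, 735), 0]) cube([41, 57, 777]);
translate([618, 589, 0]) mirror([1, 0, 0]) rotate([0, atan2(252, 735), 0]) cube([41, 57, 777]);


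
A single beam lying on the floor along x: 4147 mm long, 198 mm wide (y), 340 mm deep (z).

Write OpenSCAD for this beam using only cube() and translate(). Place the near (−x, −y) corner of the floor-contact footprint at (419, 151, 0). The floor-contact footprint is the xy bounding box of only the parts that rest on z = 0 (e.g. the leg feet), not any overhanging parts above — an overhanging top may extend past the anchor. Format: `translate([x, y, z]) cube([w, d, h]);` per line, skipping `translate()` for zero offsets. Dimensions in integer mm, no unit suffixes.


translate([419, 151, 0]) cube([4147, 198, 340]);


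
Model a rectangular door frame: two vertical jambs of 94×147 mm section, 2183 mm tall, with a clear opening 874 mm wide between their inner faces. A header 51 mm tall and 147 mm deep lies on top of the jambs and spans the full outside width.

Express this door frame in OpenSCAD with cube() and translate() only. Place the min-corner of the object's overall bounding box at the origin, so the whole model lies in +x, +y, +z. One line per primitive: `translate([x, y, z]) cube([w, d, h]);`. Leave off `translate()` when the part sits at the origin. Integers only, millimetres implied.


cube([94, 147, 2183]);
translate([968, 0, 0]) cube([94, 147, 2183]);
translate([0, 0, 2183]) cube([1062, 147, 51]);


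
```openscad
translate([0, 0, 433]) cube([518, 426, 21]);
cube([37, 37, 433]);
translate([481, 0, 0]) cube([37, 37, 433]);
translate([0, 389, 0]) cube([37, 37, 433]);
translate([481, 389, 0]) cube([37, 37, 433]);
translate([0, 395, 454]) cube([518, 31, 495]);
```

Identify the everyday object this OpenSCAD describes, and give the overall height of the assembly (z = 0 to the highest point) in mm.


A chair. The overall height is 949 mm.

A slab on four corner posts with a tall panel at the back — a chair. The seat slab sits at z = 433 with thickness 21, and the 495 mm backrest starts at the seat top, so the overall height is 433 + 21 + 495 = 949 mm.


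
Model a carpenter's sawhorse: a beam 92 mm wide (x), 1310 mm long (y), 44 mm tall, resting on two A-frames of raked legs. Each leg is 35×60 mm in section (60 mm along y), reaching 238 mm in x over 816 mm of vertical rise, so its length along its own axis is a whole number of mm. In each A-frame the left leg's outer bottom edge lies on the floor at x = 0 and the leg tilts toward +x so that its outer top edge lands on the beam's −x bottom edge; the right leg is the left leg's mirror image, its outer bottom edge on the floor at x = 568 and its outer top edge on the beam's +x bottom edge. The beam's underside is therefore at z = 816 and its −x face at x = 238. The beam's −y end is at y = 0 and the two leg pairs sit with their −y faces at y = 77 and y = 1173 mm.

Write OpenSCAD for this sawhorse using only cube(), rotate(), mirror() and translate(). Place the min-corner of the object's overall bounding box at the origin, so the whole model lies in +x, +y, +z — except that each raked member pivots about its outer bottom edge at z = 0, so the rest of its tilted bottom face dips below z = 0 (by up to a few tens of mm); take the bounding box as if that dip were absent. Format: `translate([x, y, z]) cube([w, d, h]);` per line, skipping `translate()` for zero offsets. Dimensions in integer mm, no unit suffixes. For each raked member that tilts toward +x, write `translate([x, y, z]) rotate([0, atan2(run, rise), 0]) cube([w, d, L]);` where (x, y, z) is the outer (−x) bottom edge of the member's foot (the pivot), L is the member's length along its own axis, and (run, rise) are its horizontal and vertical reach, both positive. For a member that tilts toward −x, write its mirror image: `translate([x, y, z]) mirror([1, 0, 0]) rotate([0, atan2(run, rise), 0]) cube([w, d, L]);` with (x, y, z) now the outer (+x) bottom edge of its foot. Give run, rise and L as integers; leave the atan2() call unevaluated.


translate([238, 0, 816]) cube([92, 1310, 44]);
translate([0, 77, 0]) rotate([0, atan2(238, 816), 0]) cube([35, 60, 850]);
translate([568, 77, 0]) mirror([1, 0, 0]) rotate([0, atan2(238, 816), 0]) cube([35, 60, 850]);
translate([0, 1173, 0]) rotate([0, atan2(238, 816), 0]) cube([35, 60, 850]);
translate([568, 1173, 0]) mirror([1, 0, 0]) rotate([0, atan2(238, 816), 0]) cube([35, 60, 850]);


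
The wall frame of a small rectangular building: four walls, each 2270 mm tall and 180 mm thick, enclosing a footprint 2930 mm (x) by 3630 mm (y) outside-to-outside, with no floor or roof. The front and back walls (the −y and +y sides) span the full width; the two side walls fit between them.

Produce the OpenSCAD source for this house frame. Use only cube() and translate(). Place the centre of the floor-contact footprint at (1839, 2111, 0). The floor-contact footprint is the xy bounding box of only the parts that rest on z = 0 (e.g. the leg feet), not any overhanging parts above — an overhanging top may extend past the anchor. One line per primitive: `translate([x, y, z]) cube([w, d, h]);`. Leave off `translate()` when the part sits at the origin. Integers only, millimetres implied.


translate([374, 296, 0]) cube([2930, 180, 2270]);
translate([374, 3746, 0]) cube([2930, 180, 2270]);
translate([374, 476, 0]) cube([180, 3270, 2270]);
translate([3124, 476, 0]) cube([180, 3270, 2270]);


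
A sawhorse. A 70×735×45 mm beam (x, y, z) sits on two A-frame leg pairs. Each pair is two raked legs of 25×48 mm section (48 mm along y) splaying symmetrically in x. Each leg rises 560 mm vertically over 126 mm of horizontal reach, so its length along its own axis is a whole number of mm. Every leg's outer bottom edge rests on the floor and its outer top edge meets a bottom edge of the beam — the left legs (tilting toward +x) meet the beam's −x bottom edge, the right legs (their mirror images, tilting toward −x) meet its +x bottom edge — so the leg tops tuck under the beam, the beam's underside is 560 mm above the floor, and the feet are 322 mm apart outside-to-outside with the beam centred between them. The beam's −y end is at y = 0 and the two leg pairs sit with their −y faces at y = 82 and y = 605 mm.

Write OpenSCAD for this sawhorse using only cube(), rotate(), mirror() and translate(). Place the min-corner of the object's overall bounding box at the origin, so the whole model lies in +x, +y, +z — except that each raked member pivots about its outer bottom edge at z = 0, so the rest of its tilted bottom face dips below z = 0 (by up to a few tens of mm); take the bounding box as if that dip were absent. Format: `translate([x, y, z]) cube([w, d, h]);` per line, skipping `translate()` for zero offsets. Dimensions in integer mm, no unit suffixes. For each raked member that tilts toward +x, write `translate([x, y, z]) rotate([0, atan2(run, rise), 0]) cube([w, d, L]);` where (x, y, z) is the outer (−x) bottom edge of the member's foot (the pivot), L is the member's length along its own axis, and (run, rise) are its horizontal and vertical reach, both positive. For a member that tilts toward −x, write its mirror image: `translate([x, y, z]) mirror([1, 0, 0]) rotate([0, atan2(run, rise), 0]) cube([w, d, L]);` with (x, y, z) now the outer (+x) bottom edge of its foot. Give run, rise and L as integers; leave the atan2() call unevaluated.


translate([126, 0, 560]) cube([70, 735, 45]);
translate([0, 82, 0]) rotate([0, atan2(126, 560), 0]) cube([25, 48, 574]);
translate([322, 82, 0]) mirror([1, 0, 0]) rotate([0, atan2(126, 560), 0]) cube([25, 48, 574]);
translate([0, 605, 0]) rotate([0, atan2(126, 560), 0]) cube([25, 48, 574]);
translate([322, 605, 0]) mirror([1, 0, 0]) rotate([0, atan2(126, 560), 0]) cube([25, 48, 574]);


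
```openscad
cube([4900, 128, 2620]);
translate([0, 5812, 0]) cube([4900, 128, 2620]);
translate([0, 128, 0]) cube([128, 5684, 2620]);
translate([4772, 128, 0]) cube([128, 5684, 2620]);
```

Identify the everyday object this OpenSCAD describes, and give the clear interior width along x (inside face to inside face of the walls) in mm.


A house (or room) frame. The interior width is 4644 mm.

Four 2620 mm walls enclosing a rectangle with no floor or roof — a room or house frame. Outside width is 4900 mm and wall thickness is 128 mm, so the interior width is 4900 − 2 × 128 = 4644 mm.


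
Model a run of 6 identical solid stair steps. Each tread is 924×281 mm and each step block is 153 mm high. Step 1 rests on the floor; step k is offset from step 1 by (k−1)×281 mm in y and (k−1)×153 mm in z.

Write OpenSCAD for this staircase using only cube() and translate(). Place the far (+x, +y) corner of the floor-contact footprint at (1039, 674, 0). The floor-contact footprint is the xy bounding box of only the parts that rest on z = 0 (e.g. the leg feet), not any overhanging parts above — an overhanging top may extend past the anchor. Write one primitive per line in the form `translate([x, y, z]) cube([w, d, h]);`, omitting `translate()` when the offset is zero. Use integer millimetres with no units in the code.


translate([115, 393, 0]) cube([924, 281, 153]);
translate([115, 674, 153]) cube([924, 281, 153]);
translate([115, 955, 306]) cube([924, 281, 153]);
translate([115, 1236, 459]) cube([924, 281, 153]);
translate([115, 1517, 612]) cube([924, 281, 153]);
translate([115, 1798, 765]) cube([924, 281, 153]);


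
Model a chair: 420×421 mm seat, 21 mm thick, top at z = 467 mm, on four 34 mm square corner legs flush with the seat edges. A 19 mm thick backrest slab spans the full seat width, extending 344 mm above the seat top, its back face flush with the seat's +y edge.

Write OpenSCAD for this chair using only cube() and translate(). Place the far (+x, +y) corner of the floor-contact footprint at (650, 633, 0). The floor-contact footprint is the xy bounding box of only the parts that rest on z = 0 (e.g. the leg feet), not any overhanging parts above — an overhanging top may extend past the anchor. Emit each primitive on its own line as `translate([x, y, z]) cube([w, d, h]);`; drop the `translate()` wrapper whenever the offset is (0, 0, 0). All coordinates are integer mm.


// leg_h = 467 - 21 = 446
translate([230, 212, 446]) cube([420, 421, 21]);
translate([230, 212, 0]) cube([34, 34, 446]);
translate([616, 212, 0]) cube([34, 34, 446]);
translate([230, 599, 0]) cube([34, 34, 446]);
translate([616, 599, 0]) cube([34, 34, 446]);
translate([230, 614, 467]) cube([420, 19, 344]);


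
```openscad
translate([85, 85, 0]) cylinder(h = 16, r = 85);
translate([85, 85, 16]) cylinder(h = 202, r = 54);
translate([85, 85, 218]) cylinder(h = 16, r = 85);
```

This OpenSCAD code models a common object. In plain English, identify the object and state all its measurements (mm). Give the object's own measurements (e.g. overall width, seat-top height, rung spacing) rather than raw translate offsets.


A spool: two coaxial disc flanges of radius 85 mm and thickness 16 mm, joined by a core cylinder of radius 54 mm and height 202 mm. The lower flange rests on z = 0 and the three cylinders share a vertical axis.


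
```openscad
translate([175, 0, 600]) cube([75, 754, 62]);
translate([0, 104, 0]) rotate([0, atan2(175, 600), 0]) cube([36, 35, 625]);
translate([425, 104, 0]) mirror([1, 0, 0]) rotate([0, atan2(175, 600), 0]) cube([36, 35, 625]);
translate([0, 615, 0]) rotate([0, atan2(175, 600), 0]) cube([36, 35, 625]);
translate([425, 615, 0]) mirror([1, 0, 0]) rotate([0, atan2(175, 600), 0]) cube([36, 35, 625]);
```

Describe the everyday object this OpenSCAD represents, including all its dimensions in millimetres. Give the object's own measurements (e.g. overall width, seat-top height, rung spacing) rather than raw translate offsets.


A sawhorse. A 75×754×62 mm beam (x, y, z) sits on two A-frame leg pairs. Each pair is two raked legs of 36×35 mm section (35 mm along y) splaying symmetrically in x. Each leg rises 600 mm vertically over 175 mm of horizontal reach and is 625 mm long along its own axis. Every leg's outer bottom edge rests on the floor and its outer top edge meets a bottom edge of the beam — the left legs (tilting toward +x) meet the beam's −x bottom edge, the right legs (their mirror images, tilting toward −x) meet its +x bottom edge — so the leg tops tuck under the beam, the beam's underside is 600 mm above the floor, and the feet are 425 mm apart outside-to-outside with the beam centred between them. The two leg pairs are set in 104 mm from either end of the beam.


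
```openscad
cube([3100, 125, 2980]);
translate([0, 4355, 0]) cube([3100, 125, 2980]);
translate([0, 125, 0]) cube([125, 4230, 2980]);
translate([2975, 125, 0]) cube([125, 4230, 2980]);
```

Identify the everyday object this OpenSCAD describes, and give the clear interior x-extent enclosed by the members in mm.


A house (or room) frame. The interior width is 2850 mm.

Four 2980 mm walls enclosing a rectangle with no floor or roof — a room or house frame. Outside width is 3100 mm and wall thickness is 125 mm, so the interior width is 3100 − 2 × 125 = 2850 mm.


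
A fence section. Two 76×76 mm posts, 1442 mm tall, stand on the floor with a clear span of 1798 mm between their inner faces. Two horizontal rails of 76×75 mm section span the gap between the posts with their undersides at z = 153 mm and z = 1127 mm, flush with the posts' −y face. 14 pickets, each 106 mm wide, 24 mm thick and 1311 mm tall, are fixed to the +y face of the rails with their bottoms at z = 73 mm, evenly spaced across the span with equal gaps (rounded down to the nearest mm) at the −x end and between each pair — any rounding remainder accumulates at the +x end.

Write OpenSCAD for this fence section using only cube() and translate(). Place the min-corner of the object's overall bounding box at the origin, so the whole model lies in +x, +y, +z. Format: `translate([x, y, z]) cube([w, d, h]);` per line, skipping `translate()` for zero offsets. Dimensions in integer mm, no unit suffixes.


cube([76, 76, 1442]);
translate([1874, 0, 0]) cube([76, 76, 1442]);
translate([76, 0, 153]) cube([1798, 76, 75]);
translate([76, 0, 1127]) cube([1798, 76, 75]);
translate([96, 76, 73]) cube([106, 24, 1311]);
translate([222, 76, 73]) cube([106, 24, 1311]);
translate([348, 76, 73]) cube([106, 24, 1311]);
translate([474, 76, 73]) cube([106, 24, 1311]);
translate([600, 76, 73]) cube([106, 24, 1311]);
translate([726, 76, 73]) cube([106, 24, 1311]);
translate([852, 76, 73]) cube([106, 24, 1311]);
translate([978, 76, 73]) cube([106, 24, 1311]);
translate([1104, 76, 73]) cube([106, 24, 1311]);
translate([1230, 76, 73]) cube([106, 24, 1311]);
translate([1356, 76, 73]) cube([106, 24, 1311]);
translate([1482, 76, 73]) cube([106, 24, 1311]);
translate([1608, 76, 73]) cube([106, 24, 1311]);
translate([1734, 76, 73]) cube([106, 24, 1311]);


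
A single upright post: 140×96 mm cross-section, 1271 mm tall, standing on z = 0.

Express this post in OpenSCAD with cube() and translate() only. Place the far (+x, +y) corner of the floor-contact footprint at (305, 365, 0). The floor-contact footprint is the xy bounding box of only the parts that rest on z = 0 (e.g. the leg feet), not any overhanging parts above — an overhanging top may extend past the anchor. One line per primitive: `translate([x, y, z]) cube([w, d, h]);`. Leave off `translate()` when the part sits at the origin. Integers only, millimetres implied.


translate([165, 269, 0]) cube([140, 96, 1271]);


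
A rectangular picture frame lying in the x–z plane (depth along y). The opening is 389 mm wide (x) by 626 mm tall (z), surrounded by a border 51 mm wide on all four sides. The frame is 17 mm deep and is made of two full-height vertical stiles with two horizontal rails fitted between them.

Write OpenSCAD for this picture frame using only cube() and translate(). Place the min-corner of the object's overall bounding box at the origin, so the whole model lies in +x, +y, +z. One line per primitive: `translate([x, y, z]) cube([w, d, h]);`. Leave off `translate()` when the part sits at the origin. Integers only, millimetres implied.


cube([51, 17, 728]);
translate([440, 0, 0]) cube([51, 17, 728]);
translate([51, 0, 0]) cube([389, 17, 51]);
translate([51, 0, 677]) cube([389, 17, 51]);


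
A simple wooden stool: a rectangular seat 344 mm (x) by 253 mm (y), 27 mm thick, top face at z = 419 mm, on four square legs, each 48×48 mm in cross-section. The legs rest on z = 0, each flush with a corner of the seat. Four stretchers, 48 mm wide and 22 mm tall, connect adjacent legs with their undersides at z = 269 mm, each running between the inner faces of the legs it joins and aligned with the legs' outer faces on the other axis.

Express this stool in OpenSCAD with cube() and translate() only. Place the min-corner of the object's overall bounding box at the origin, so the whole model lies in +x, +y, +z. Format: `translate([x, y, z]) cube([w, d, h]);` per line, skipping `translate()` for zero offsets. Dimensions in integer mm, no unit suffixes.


translate([0, 0, 392]) cube([344, 253, 27]);
cube([48, 48, 392]);
translate([296, 0, 0]) cube([48, 48, 392]);
translate([0, 205, 0]) cube([48, 48, 392]);
translate([296, 205, 0]) cube([48, 48, 392]);
translate([48, 0, 269]) cube([248, 48, 22]);
translate([48, 205, 269]) cube([248, 48, 22]);
translate([0, 48, 269]) cube([48, 157, 22]);
translate([296, 48, 269]) cube([48, 157, 22]);


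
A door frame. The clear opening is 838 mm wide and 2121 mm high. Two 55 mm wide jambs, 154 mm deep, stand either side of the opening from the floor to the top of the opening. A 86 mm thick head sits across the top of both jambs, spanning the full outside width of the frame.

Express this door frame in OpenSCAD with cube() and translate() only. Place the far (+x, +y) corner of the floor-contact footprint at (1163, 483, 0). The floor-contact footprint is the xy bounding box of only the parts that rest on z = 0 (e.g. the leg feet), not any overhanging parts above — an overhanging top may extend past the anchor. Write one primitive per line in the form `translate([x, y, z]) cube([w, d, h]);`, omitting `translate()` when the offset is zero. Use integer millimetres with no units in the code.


translate([215, 329, 0]) cube([55, 154, 2121]);
translate([1108, 329, 0]) cube([55, 154, 2121]);
translate([215, 329, 2121]) cube([948, 154, 86]);


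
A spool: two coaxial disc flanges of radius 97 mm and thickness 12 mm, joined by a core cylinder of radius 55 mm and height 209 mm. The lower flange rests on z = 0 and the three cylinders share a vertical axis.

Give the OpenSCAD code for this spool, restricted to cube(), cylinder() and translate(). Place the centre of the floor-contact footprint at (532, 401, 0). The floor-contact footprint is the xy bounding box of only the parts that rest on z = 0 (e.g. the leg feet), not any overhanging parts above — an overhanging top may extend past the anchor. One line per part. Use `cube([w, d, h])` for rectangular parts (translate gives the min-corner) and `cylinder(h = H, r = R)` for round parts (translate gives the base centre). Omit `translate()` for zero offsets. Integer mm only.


translate([532, 401, 0]) cylinder(h = 12, r = 97);
translate([532, 401, 12]) cylinder(h = 209, r = 55);
translate([532, 401, 221]) cylinder(h = 12, r = 97);


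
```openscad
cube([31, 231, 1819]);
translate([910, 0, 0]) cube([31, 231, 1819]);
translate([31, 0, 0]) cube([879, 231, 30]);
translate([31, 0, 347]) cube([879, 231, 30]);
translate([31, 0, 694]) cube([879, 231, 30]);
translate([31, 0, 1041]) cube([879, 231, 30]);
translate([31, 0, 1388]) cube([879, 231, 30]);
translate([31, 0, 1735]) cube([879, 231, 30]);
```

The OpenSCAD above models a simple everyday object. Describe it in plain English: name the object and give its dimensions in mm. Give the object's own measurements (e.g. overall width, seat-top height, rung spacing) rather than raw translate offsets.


An open bookshelf. Two side panels, each 31 mm thick, 231 mm deep and 1819 mm tall, stand 941 mm apart (outside-to-outside). Between them sit 6 shelves, each 30 mm thick and 231 mm deep, spanning the full gap between the sides. The bottom shelf rests on the floor (its underside at z = 0) and the clear gap between one shelf's top and the next shelf's underside is 317 mm.


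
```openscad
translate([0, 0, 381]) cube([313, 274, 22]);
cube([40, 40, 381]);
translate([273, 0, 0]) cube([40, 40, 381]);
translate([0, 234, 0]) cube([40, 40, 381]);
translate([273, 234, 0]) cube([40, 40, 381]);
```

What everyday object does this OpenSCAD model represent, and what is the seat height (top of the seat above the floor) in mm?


A stool. The seat height is 403 mm.

A 313×274×22 slab at z = 381 on four corner posts — a stool. The seat top is 381 + 22 = 403 mm.


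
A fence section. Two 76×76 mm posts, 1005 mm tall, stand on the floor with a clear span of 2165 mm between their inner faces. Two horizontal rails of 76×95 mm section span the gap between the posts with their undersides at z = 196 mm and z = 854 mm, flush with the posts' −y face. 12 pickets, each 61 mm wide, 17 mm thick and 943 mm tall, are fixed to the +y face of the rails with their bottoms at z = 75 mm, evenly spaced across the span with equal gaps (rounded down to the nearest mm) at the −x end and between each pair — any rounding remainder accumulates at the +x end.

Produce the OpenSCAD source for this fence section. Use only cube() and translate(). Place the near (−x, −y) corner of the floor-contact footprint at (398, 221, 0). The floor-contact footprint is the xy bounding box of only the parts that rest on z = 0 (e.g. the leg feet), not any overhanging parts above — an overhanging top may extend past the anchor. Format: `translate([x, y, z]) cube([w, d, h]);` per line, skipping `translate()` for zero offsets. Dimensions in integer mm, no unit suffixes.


translate([398, 221, 0]) cube([76, 76, 1005]);
translate([2639, 221, 0]) cube([76, 76, 1005]);
translate([474, 221, 196]) cube([2165, 76, 95]);
translate([474, 221, 854]) cube([2165, 76, 95]);
translate([584, 297, 75]) cube([61, 17, 943]);
translate([755, 297, 75]) cube([61, 17, 943]);
translate([926, 297, 75]) cube([61, 17, 943]);
translate([1097, 297, 75]) cube([61, 17, 943]);
translate([1268, 297, 75]) cube([61, 17, 943]);
translate([1439, 297, 75]) cube([61, 17, 943]);
translate([1610, 297, 75]) cube([61, 17, 943]);
translate([1781, 297, 75]) cube([61, 17, 943]);
translate([1952, 297, 75]) cube([61, 17, 943]);
translate([2123, 297, 75]) cube([61, 17, 943]);
translate([2294, 297, 75]) cube([61, 17, 943]);
translate([2465, 297, 75]) cube([61, 17, 943]);


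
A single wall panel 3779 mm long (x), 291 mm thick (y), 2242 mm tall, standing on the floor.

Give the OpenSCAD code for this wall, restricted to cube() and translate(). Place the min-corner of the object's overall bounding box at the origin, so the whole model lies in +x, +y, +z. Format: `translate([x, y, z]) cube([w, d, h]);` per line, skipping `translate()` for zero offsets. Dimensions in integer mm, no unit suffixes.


cube([3779, 291, 2242]);
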